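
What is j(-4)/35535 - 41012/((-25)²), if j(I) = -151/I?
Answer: -1165870261/17767500 ≈ -65.618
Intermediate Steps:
j(-4)/35535 - 41012/((-25)²) = -151/(-4)/35535 - 41012/((-25)²) = -151*(-¼)*(1/35535) - 41012/625 = (151/4)*(1/35535) - 41012*1/625 = 151/142140 - 41012/625 = -1165870261/17767500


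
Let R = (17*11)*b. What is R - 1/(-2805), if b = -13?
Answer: -6818954/2805 ≈ -2431.0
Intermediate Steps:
R = -2431 (R = (17*11)*(-13) = 187*(-13) = -2431)
R - 1/(-2805) = -2431 - 1/(-2805) = -2431 - 1*(-1/2805) = -2431 + 1/2805 = -6818954/2805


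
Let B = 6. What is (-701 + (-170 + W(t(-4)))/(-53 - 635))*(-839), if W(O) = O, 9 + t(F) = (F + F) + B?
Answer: 404487773/688 ≈ 5.8792e+5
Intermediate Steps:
t(F) = -3 + 2*F (t(F) = -9 + ((F + F) + 6) = -9 + (2*F + 6) = -9 + (6 + 2*F) = -3 + 2*F)
(-701 + (-170 + W(t(-4)))/(-53 - 635))*(-839) = (-701 + (-170 + (-3 + 2*(-4)))/(-53 - 635))*(-839) = (-701 + (-170 + (-3 - 8))/(-688))*(-839) = (-701 + (-170 - 11)*(-1/688))*(-839) = (-701 - 181*(-1/688))*(-839) = (-701 + 181/688)*(-839) = -482107/688*(-839) = 404487773/688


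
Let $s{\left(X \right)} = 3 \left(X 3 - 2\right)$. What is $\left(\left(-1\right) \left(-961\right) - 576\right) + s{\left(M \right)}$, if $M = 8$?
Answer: $451$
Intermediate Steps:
$s{\left(X \right)} = -6 + 9 X$ ($s{\left(X \right)} = 3 \left(3 X - 2\right) = 3 \left(-2 + 3 X\right) = -6 + 9 X$)
$\left(\left(-1\right) \left(-961\right) - 576\right) + s{\left(M \right)} = \left(\left(-1\right) \left(-961\right) - 576\right) + \left(-6 + 9 \cdot 8\right) = \left(961 - 576\right) + \left(-6 + 72\right) = 385 + 66 = 451$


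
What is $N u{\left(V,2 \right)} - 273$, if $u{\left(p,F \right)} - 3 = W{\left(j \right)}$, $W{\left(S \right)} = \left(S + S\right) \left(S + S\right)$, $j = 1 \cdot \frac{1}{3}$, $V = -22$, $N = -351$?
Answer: $-1482$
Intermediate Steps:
$j = \frac{1}{3}$ ($j = 1 \cdot \frac{1}{3} = \frac{1}{3} \approx 0.33333$)
$W{\left(S \right)} = 4 S^{2}$ ($W{\left(S \right)} = 2 S 2 S = 4 S^{2}$)
$u{\left(p,F \right)} = \frac{31}{9}$ ($u{\left(p,F \right)} = 3 + \frac{4}{9} = \frac{31}{9}$)
$N u{\left(V,2 \right)} - 273 = \left(-351\right) \frac{31}{9} - 273 = -1209 - 273 = -1482$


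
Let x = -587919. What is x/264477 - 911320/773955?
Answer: -46403068619/13646219769 ≈ -3.4004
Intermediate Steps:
x/264477 - 911320/773955 = -587919/264477 - 911320/773955 = -587919*1/264477 - 911320*1/773955 = -195973/88159 - 182264/154791 = -46403068619/13646219769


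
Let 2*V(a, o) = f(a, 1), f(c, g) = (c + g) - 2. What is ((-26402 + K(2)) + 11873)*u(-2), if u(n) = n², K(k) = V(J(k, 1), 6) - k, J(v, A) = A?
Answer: -58124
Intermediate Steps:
f(c, g) = -2 + c + g
V(a, o) = -½ + a/2 (V(a, o) = (-2 + a + 1)/2 = (-1 + a)/2 = -½ + a/2)
K(k) = -k (K(k) = (-½ + (½)*1) - k = (-½ + ½) - k = 0 - k = -k)
((-26402 + K(2)) + 11873)*u(-2) = ((-26402 - 1*2) + 11873)*(-2)² = ((-26402 - 2) + 11873)*4 = (-26404 + 11873)*4 = -14531*4 = -58124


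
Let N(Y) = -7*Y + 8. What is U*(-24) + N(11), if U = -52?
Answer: 1179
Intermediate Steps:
N(Y) = 8 - 7*Y
U*(-24) + N(11) = -52*(-24) + (8 - 7*11) = 1248 + (8 - 77) = 1248 - 69 = 1179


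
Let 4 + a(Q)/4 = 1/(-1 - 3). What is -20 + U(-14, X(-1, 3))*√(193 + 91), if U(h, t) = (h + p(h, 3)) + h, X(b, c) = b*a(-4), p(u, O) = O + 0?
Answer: -20 - 50*√71 ≈ -441.31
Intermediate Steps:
p(u, O) = O
a(Q) = -17 (a(Q) = -16 + 4/(-1 - 3) = -16 + 4/(-4) = -16 + 4*(-¼) = -16 - 1 = -17)
X(b, c) = -17*b (X(b, c) = b*(-17) = -17*b)
U(h, t) = 3 + 2*h (U(h, t) = (h + 3) + h = (3 + h) + h = 3 + 2*h)
-20 + U(-14, X(-1, 3))*√(193 + 91) = -20 + (3 + 2*(-14))*√(193 + 91) = -20 + (3 - 28)*√284 = -20 - 50*√71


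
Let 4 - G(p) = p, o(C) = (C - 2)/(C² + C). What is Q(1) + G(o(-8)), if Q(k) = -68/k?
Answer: -1787/28 ≈ -63.821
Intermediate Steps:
o(C) = (-2 + C)/(C + C²)
G(p) = 4 - p
Q(1) + G(o(-8)) = -68/1 + (4 - (-2 - 8)/((-8)*(1 - 8))) = -68*1 + (4 - (-1)*(-10)/(8*(-7))) = -68 + (4 - (-1)*(-1)*(-10)/(8*7)) = -68 + (4 - 1*(-5/28)) = -68 + (4 + 5/28) = -68 + 117/28 = -1787/28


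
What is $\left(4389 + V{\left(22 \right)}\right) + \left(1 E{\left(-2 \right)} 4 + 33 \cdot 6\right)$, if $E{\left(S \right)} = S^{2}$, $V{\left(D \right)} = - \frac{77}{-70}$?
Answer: $\frac{46041}{10} \approx 4604.1$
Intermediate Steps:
$V{\left(D \right)} = \frac{11}{10}$ ($V{\left(D \right)} = \left(-77\right) \left(- \frac{1}{70}\right) = \frac{11}{10}$)
$\left(4389 + V{\left(22 \right)}\right) + \left(1 E{\left(-2 \right)} 4 + 33 \cdot 6\right) = \left(4389 + \frac{11}{10}\right) + \left(1 \left(-2\right)^{2} \cdot 4 + 33 \cdot 6\right) = \frac{43901}{10} + \left(1 \cdot 4 \cdot 4 + 198\right) = \frac{43901}{10} + \left(4 \cdot 4 + 198\right) = \frac{43901}{10} + \left(16 + 198\right) = \frac{43901}{10} + 214 = \frac{46041}{10}$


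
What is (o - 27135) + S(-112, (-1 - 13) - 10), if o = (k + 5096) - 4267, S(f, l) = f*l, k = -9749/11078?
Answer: -261649953/11078 ≈ -23619.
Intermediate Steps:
k = -9749/11078 (k = -9749*1/11078 = -9749/11078 ≈ -0.88003)
o = 9173913/11078 (o = (-9749/11078 + 5096) - 4267 = 56443739/11078 - 4267 = 9173913/11078 ≈ 828.12)
(o - 27135) + S(-112, (-1 - 13) - 10) = (9173913/11078 - 27135) - 112*((-1 - 13) - 10) = -291427617/11078 - 112*(-14 - 10) = -291427617/11078 - 112*(-24) = -291427617/11078 + 2688 = -261649953/11078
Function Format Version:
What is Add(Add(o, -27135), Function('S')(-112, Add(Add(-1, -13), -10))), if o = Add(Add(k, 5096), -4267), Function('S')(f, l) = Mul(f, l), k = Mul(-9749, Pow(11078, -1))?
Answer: Rational(-261649953, 11078) ≈ -23619.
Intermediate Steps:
k = Rational(-9749, 11078) (k = Mul(-9749, Rational(1, 11078)) = Rational(-9749, 11078) ≈ -0.88003)
o = Rational(9173913, 11078) (o = Add(Add(Rational(-9749, 11078), 5096), -4267) = Add(Rational(56443739, 11078), -4267) = Rational(9173913, 11078) ≈ 828.12)
Add(Add(o, -27135), Function('S')(-112, Add(Add(-1, -13), -10))) = Add(Add(Rational(9173913, 11078), -27135), Mul(-112, Add(Add(-1, -13), -10))) = Add(Rational(-291427617, 11078), Mul(-112, Add(-14, -10))) = Add(Rational(-291427617, 11078), Mul(-112, -24)) = Add(Rational(-291427617, 11078), 2688) = Rational(-261649953, 11078)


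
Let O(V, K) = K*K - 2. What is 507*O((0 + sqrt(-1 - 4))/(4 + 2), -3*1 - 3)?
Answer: 17238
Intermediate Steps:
O(V, K) = -2 + K**2 (O(V, K) = K**2 - 2 = -2 + K**2)
507*O((0 + sqrt(-1 - 4))/(4 + 2), -3*1 - 3) = 507*(-2 + (-3*1 - 3)**2) = 507*(-2 + (-3 - 3)**2) = 507*(-2 + (-6)**2) = 507*(-2 + 36) = 507*34 = 17238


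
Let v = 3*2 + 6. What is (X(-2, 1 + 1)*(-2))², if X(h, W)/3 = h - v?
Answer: 7056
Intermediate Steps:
v = 12 (v = 6 + 6 = 12)
X(h, W) = -36 + 3*h (X(h, W) = 3*(h - 1*12) = 3*(h - 12) = 3*(-12 + h) = -36 + 3*h)
(X(-2, 1 + 1)*(-2))² = ((-36 + 3*(-2))*(-2))² = ((-36 - 6)*(-2))² = (-42*(-2))² = 84² = 7056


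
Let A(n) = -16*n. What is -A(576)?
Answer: 9216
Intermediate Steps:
-A(576) = -(-16)*576 = -1*(-9216) = 9216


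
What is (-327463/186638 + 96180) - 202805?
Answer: -19900604213/186638 ≈ -1.0663e+5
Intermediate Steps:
(-327463/186638 + 96180) - 202805 = 17950515377/186638 - 202805 = -19900604213/186638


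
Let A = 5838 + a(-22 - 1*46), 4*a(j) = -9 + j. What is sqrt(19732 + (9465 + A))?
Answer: sqrt(140063)/2 ≈ 187.13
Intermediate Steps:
a(j) = -9/4 + j/4 (a(j) = (-9 + j)/4 = -9/4 + j/4)
A = 23275/4 (A = 5838 + (-9/4 + (-22 - 1*46)/4) = 5838 + (-9/4 + (-22 - 46)/4) = 5838 + (-9/4 + (1/4)*(-68)) = 5838 + (-9/4 - 17) = 5838 - 77/4 = 23275/4 ≈ 5818.8)
sqrt(19732 + (9465 + A)) = sqrt(19732 + (9465 + 23275/4)) = sqrt(19732 + 61135/4) = sqrt(140063/4) = sqrt(140063)/2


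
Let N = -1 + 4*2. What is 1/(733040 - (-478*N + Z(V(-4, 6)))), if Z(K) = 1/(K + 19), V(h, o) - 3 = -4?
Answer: 18/13254947 ≈ 1.3580e-6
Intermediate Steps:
N = 7 (N = -1 + 8 = 7)
V(h, o) = -1 (V(h, o) = 3 - 4 = -1)
Z(K) = 1/(19 + K)
1/(733040 - (-478*N + Z(V(-4, 6)))) = 1/(733040 - (-478*7 + 1/(19 - 1))) = 1/(733040 - (-3346 + 1/18)) = 1/(733040 - 1*(-60227/18)) = 1/(733040 + 60227/18) = 1/(13254947/18) = 18/13254947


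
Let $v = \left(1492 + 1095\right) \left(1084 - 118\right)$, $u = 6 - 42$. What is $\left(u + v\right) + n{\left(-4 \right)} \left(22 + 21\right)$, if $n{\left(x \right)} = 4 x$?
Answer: $2498318$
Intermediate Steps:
$u = -36$ ($u = 6 - 42 = -36$)
$v = 2499042$ ($v = 2587 \cdot 966 = 2499042$)
$\left(u + v\right) + n{\left(-4 \right)} \left(22 + 21\right) = \left(-36 + 2499042\right) + 4 \left(-4\right) \left(22 + 21\right) = 2499006 - 688 = 2498318$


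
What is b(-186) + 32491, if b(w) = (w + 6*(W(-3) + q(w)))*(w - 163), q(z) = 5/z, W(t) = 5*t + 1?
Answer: 3930096/31 ≈ 1.2678e+5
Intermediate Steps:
W(t) = 1 + 5*t
b(w) = (-163 + w)*(-84 + w + 30/w) (b(w) = (w + 6*((1 + 5*(-3)) + 5/w))*(w - 163) = (w + 6*((1 - 15) + 5/w))*(-163 + w) = (w + 6*(-14 + 5/w))*(-163 + w) = (w + (-84 + 30/w))*(-163 + w) = (-84 + w + 30/w)*(-163 + w) = (-163 + w)*(-84 + w + 30/w))
b(-186) + 32491 = (13722 + (-186)² - 4890/(-186) - 247*(-186)) + 32491 = (13722 + 34596 - 4890*(-1/186) + 45942) + 32491 = (13722 + 34596 + 815/31 + 45942) + 32491 = 2922875/31 + 32491 = 3930096/31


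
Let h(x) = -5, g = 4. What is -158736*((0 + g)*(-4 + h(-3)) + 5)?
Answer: 4920816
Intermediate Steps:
-158736*((0 + g)*(-4 + h(-3)) + 5) = -158736*((0 + 4)*(-4 - 5) + 5) = -158736*(4*(-9) + 5) = -158736*(-36 + 5) = -158736*(-31) = -19842*(-248) = 4920816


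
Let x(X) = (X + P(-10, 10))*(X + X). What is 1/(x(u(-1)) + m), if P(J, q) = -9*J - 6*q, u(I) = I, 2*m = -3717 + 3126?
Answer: -2/707 ≈ -0.0028289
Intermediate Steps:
m = -591/2 (m = (-3717 + 3126)/2 = (1/2)*(-591) = -591/2 ≈ -295.50)
x(X) = 2*X*(30 + X) (x(X) = (X + (-9*(-10) - 6*10))*(X + X) = (X + (90 - 60))*(2*X) = (X + 30)*(2*X) = (30 + X)*(2*X) = 2*X*(30 + X))
1/(x(u(-1)) + m) = 1/(2*(-1)*(30 - 1) - 591/2) = 1/(2*(-1)*29 - 591/2) = 1/(-58 - 591/2) = 1/(-707/2) = -2/707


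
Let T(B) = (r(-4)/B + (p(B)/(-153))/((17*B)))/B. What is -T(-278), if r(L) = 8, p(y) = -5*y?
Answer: -9709/100507842 ≈ -9.6599e-5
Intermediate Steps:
T(B) = (5/2601 + 8/B)/B (T(B) = (8/B + (-5*B/(-153))/((17*B)))/B = (8/B + (-5*B*(-1/153))*(1/(17*B)))/B = (8/B + (5*B/153)*(1/(17*B)))/B = (8/B + 5/2601)/B = (5/2601 + 8/B)/B)
-T(-278) = -(20808 + 5*(-278))/(2601*(-278)²) = -(20808 - 1390)/(2601*77284) = -19418/(2601*77284) = -1*9709/100507842 = -9709/100507842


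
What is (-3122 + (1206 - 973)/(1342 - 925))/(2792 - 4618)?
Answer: 118331/69222 ≈ 1.7094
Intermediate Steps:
(-3122 + (1206 - 973)/(1342 - 925))/(2792 - 4618) = (-3122 + 233/417)/(-1826) = (-3122 + 233*(1/417))*(-1/1826) = (-3122 + 233/417)*(-1/1826) = -1301641/417*(-1/1826) = 118331/69222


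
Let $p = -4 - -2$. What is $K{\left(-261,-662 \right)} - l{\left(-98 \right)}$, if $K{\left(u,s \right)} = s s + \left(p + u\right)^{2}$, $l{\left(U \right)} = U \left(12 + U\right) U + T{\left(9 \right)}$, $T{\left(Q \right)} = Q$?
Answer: $1333348$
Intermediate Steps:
$p = -2$ ($p = -4 + 2 = -2$)
$l{\left(U \right)} = 9 + U^{2} \left(12 + U\right)$ ($l{\left(U \right)} = U \left(12 + U\right) U + 9 = U^{2} \left(12 + U\right) + 9 = 9 + U^{2} \left(12 + U\right)$)
$K{\left(u,s \right)} = s^{2} + \left(-2 + u\right)^{2}$ ($K{\left(u,s \right)} = s s + \left(-2 + u\right)^{2} = s^{2} + \left(-2 + u\right)^{2}$)
$K{\left(-261,-662 \right)} - l{\left(-98 \right)} = \left(\left(-662\right)^{2} + \left(-2 - 261\right)^{2}\right) - \left(9 + \left(-98\right)^{3} + 12 \left(-98\right)^{2}\right) = \left(438244 + \left(-263\right)^{2}\right) - \left(9 - 941192 + 12 \cdot 9604\right) = \left(438244 + 69169\right) - \left(9 - 941192 + 115248\right) = 507413 - -825935 = 507413 + 825935 = 1333348$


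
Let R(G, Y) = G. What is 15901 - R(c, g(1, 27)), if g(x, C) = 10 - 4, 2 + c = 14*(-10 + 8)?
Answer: 15931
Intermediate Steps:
c = -30 (c = -2 + 14*(-10 + 8) = -2 + 14*(-2) = -2 - 28 = -30)
g(x, C) = 6
15901 - R(c, g(1, 27)) = 15901 - 1*(-30) = 15901 + 30 = 15931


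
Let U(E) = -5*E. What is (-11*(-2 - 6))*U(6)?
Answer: -2640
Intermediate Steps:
(-11*(-2 - 6))*U(6) = (-11*(-2 - 6))*(-5*6) = -11*(-8)*(-30) = 88*(-30) = -2640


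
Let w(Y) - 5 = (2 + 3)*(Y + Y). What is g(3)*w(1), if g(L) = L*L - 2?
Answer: 105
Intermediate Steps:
g(L) = -2 + L² (g(L) = L² - 2 = -2 + L²)
w(Y) = 5 + 10*Y (w(Y) = 5 + (2 + 3)*(Y + Y) = 5 + 5*(2*Y) = 5 + 10*Y)
g(3)*w(1) = (-2 + 3²)*(5 + 10*1) = (-2 + 9)*(5 + 10) = 7*15 = 105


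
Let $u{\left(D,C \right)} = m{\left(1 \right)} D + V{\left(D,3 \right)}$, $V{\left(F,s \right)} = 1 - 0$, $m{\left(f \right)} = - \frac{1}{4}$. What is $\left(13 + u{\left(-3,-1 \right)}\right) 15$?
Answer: $\frac{885}{4} \approx 221.25$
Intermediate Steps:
$m{\left(f \right)} = - \frac{1}{4}$ ($m{\left(f \right)} = \left(-1\right) \frac{1}{4} = - \frac{1}{4}$)
$V{\left(F,s \right)} = 1$ ($V{\left(F,s \right)} = 1 + 0 = 1$)
$u{\left(D,C \right)} = 1 - \frac{D}{4}$ ($u{\left(D,C \right)} = - \frac{D}{4} + 1 = 1 - \frac{D}{4}$)
$\left(13 + u{\left(-3,-1 \right)}\right) 15 = \left(13 + \left(1 - - \frac{3}{4}\right)\right) 15 = \left(13 + \left(1 + \frac{3}{4}\right)\right) 15 = \left(13 + \frac{7}{4}\right) 15 = \frac{59}{4} \cdot 15 = \frac{885}{4}$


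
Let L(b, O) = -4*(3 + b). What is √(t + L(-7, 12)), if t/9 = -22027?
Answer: I*√198227 ≈ 445.23*I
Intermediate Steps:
t = -198243 (t = 9*(-22027) = -198243)
L(b, O) = -12 - 4*b
√(t + L(-7, 12)) = √(-198243 + (-12 - 4*(-7))) = √(-198243 + (-12 + 28)) = √(-198243 + 16) = √(-198227) = I*√198227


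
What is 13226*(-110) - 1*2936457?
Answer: -4391317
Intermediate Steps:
13226*(-110) - 1*2936457 = -1454860 - 2936457 = -4391317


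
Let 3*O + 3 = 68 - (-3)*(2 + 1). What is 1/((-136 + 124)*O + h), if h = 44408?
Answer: 1/44112 ≈ 2.2670e-5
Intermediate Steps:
O = 74/3 (O = -1 + (68 - (-3)*(2 + 1))/3 = -1 + (68 - (-3)*3)/3 = -1 + (68 - 1*(-9))/3 = -1 + (68 + 9)/3 = -1 + (⅓)*77 = -1 + 77/3 = 74/3 ≈ 24.667)
1/((-136 + 124)*O + h) = 1/((-136 + 124)*(74/3) + 44408) = 1/(-12*74/3 + 44408) = 1/(-296 + 44408) = 1/44112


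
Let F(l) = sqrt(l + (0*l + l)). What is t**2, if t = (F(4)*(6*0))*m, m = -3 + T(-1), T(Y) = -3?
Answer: 0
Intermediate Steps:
F(l) = sqrt(2)*sqrt(l) (F(l) = sqrt(l + (0 + l)) = sqrt(l + l) = sqrt(2*l) = sqrt(2)*sqrt(l))
m = -6 (m = -3 - 3 = -6)
t = 0 (t = ((sqrt(2)*sqrt(4))*(6*0))*(-6) = ((sqrt(2)*2)*0)*(-6) = ((2*sqrt(2))*0)*(-6) = 0*(-6) = 0)
t**2 = 0**2 = 0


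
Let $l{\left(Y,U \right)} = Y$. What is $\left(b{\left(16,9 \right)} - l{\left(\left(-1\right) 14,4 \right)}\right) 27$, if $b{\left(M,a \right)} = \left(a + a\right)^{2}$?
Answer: $9126$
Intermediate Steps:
$b{\left(M,a \right)} = 4 a^{2}$ ($b{\left(M,a \right)} = \left(2 a\right)^{2} = 4 a^{2}$)
$\left(b{\left(16,9 \right)} - l{\left(\left(-1\right) 14,4 \right)}\right) 27 = \left(4 \cdot 9^{2} - \left(-1\right) 14\right) 27 = \left(4 \cdot 81 - -14\right) 27 = \left(324 + 14\right) 27 = 338 \cdot 27 = 9126$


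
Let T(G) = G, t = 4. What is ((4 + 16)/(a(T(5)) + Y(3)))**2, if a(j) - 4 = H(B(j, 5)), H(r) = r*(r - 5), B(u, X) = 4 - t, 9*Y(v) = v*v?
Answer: 16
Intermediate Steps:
Y(v) = v**2/9 (Y(v) = (v*v)/9 = v**2/9)
B(u, X) = 0 (B(u, X) = 4 - 1*4 = 4 - 4 = 0)
H(r) = r*(-5 + r)
a(j) = 4 (a(j) = 4 + 0*(-5 + 0) = 4 + 0*(-5) = 4 + 0 = 4)
((4 + 16)/(a(T(5)) + Y(3)))**2 = ((4 + 16)/(4 + (1/9)*3**2))**2 = (20/(4 + (1/9)*9))**2 = (20/(4 + 1))**2 = (20/5)**2 = (20*(1/5))**2 = 4**2 = 16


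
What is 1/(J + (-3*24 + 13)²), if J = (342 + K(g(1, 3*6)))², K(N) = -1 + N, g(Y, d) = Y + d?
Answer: 1/133081 ≈ 7.5142e-6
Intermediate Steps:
J = 129600 (J = (342 + (-1 + (1 + 3*6)))² = (342 + (-1 + (1 + 18)))² = (342 + (-1 + 19))² = (342 + 18)² = 360² = 129600)
1/(J + (-3*24 + 13)²) = 1/(129600 + (-3*24 + 13)²) = 1/(129600 + (-72 + 13)²) = 1/(129600 + (-59)²) = 1/(129600 + 3481) = 1/133081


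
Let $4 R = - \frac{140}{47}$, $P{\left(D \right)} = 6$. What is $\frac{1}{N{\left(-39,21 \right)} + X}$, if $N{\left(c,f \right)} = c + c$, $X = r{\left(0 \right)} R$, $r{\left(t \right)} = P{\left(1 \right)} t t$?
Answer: $- \frac{1}{78} \approx -0.012821$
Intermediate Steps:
$R = - \frac{35}{47}$ ($R = \frac{\left(-140\right) \frac{1}{47}}{4} = \frac{1}{4} \left(- \frac{140}{47}\right) = - \frac{35}{47} \approx -0.74468$)
$r{\left(t \right)} = 6 t^{2}$ ($r{\left(t \right)} = 6 t t = 6 t^{2}$)
$X = 0$ ($X = 6 \cdot 0^{2} \left(- \frac{35}{47}\right) = 6 \cdot 0 \left(- \frac{35}{47}\right) = 0 \left(- \frac{35}{47}\right) = 0$)
$N{\left(c,f \right)} = 2 c$
$\frac{1}{N{\left(-39,21 \right)} + X} = \frac{1}{2 \left(-39\right) + 0} = \frac{1}{-78 + 0} = \frac{1}{-78} = - \frac{1}{78}$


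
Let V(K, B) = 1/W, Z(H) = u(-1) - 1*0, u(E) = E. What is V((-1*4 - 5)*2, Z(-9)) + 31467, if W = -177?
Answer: 5569658/177 ≈ 31467.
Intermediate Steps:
Z(H) = -1 (Z(H) = -1 - 1*0 = -1 + 0 = -1)
V(K, B) = -1/177 (V(K, B) = 1/(-177) = -1/177)
V((-1*4 - 5)*2, Z(-9)) + 31467 = -1/177 + 31467 = 5569658/177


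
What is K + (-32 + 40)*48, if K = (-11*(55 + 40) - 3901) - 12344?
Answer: -16906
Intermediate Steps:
K = -17290 (K = (-11*95 - 3901) - 12344 = (-1045 - 3901) - 12344 = -4946 - 12344 = -17290)
K + (-32 + 40)*48 = -17290 + (-32 + 40)*48 = -17290 + 8*48 = -17290 + 384 = -16906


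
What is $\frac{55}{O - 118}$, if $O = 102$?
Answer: $- \frac{55}{16} \approx -3.4375$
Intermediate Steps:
$\frac{55}{O - 118} = \frac{55}{102 - 118} = \frac{55}{-16} = 55 \left(- \frac{1}{16}\right) = - \frac{55}{16}$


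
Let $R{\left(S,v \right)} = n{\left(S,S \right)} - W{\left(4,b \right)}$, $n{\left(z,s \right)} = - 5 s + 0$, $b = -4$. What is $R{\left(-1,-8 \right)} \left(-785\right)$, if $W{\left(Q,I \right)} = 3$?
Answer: $-1570$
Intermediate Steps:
$n{\left(z,s \right)} = - 5 s$
$R{\left(S,v \right)} = -3 - 5 S$ ($R{\left(S,v \right)} = - 5 S - 3 = -3 - 5 S$)
$R{\left(-1,-8 \right)} \left(-785\right) = \left(-3 - -5\right) \left(-785\right) = \left(-3 + 5\right) \left(-785\right) = 2 \left(-785\right) = -1570$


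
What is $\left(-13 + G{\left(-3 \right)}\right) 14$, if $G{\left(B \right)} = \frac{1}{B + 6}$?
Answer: $- \frac{532}{3} \approx -177.33$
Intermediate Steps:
$G{\left(B \right)} = \frac{1}{6 + B}$
$\left(-13 + G{\left(-3 \right)}\right) 14 = \left(-13 + \frac{1}{6 - 3}\right) 14 = \left(-13 + \frac{1}{3}\right) 14 = \left(- \frac{38}{3}\right) 14 = - \frac{532}{3}$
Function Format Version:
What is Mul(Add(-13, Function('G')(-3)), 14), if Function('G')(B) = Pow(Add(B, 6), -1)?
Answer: Rational(-532, 3) ≈ -177.33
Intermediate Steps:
Function('G')(B) = Pow(Add(6, B), -1)
Mul(Add(-13, Function('G')(-3)), 14) = Mul(Add(-13, Pow(Add(6, -3), -1)), 14) = Mul(Add(-13, Pow(3, -1)), 14) = Mul(Add(-13, Rational(1, 3)), 14) = Mul(Rational(-38, 3), 14) = Rational(-532, 3)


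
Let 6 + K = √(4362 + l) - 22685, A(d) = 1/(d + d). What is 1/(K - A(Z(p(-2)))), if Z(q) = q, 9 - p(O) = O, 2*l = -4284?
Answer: -3660822/83067520243 - 968*√555/249202560729 ≈ -4.4162e-5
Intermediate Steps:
l = -2142 (l = (½)*(-4284) = -2142)
p(O) = 9 - O
A(d) = 1/(2*d)
K = -22691 + 2*√555 (K = -6 + (√(4362 - 2142) - 22685) = -6 + (√2220 - 22685) = -6 + (2*√555 - 22685) = -6 + (-22685 + 2*√555) = -22691 + 2*√555 ≈ -22644.)
1/(K - A(Z(p(-2)))) = 1/((-22691 + 2*√555) - 1/(2*(9 - 1*(-2)))) = 1/((-22691 + 2*√555) - 1/(2*(9 + 2))) = 1/((-22691 + 2*√555) - 1/(2*11)) = 1/((-22691 + 2*√555) - 1*1/22) = 1/((-22691 + 2*√555) - 1/22) = 1/(-499203/22 + 2*√555)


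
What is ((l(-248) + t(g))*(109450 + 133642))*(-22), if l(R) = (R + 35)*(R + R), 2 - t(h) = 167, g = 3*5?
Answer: -564125615592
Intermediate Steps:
g = 15
t(h) = -165 (t(h) = 2 - 1*167 = 2 - 167 = -165)
l(R) = 2*R*(35 + R) (l(R) = (35 + R)*(2*R) = 2*R*(35 + R))
((l(-248) + t(g))*(109450 + 133642))*(-22) = ((2*(-248)*(35 - 248) - 165)*(109450 + 133642))*(-22) = ((2*(-248)*(-213) - 165)*243092)*(-22) = ((105648 - 165)*243092)*(-22) = (105483*243092)*(-22) = 25642073436*(-22) = -564125615592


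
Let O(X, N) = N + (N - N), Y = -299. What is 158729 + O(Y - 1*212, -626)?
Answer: 158103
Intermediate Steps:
O(X, N) = N (O(X, N) = N + 0 = N)
158729 + O(Y - 1*212, -626) = 158729 - 626 = 158103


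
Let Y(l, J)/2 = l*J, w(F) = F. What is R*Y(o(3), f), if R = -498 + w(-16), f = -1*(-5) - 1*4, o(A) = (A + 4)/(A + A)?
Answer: -3598/3 ≈ -1199.3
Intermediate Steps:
o(A) = (4 + A)/(2*A) (o(A) = (4 + A)/((2*A)) = (4 + A)*(1/(2*A)) = (4 + A)/(2*A))
f = 1 (f = 5 - 4 = 1)
R = -514 (R = -498 - 16 = -514)
Y(l, J) = 2*J*l (Y(l, J) = 2*(l*J) = 2*(J*l) = 2*J*l)
R*Y(o(3), f) = -1028*(½)*(4 + 3)/3 = -1028*(½)*(⅓)*7 = -1028*7/6 = -514*7/3 = -3598/3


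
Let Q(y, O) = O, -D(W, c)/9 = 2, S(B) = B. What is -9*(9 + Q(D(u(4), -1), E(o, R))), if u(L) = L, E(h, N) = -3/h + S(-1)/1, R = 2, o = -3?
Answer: -81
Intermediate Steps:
E(h, N) = -1 - 3/h (E(h, N) = -3/h - 1/1 = -3/h - 1*1 = -3/h - 1 = -1 - 3/h)
D(W, c) = -18 (D(W, c) = -9*2 = -18)
-9*(9 + Q(D(u(4), -1), E(o, R))) = -9*(9 + (-3 - 1*(-3))/(-3)) = -9*(9 - (-3 + 3)/3) = -9*(9 - ⅓*0) = -9*(9 + 0) = -9*9 = -81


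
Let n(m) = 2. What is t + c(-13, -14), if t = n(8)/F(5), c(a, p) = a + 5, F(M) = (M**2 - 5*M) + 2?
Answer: -7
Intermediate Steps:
F(M) = 2 + M**2 - 5*M
c(a, p) = 5 + a
t = 1 (t = 2/(2 + 5**2 - 5*5) = 2/(2 + 25 - 25) = 2/2 = (1/2)*2 = 1)
t + c(-13, -14) = 1 + (5 - 13) = 1 - 8 = -7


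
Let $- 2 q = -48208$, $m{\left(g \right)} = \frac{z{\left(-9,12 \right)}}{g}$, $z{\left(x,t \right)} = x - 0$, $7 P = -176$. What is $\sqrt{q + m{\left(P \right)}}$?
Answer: $\frac{\sqrt{46666037}}{44} \approx 155.26$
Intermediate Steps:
$P = - \frac{176}{7}$ ($P = \frac{1}{7} \left(-176\right) = - \frac{176}{7} \approx -25.143$)
$z{\left(x,t \right)} = x$ ($z{\left(x,t \right)} = x + 0 = x$)
$m{\left(g \right)} = - \frac{9}{g}$
$q = 24104$ ($q = \left(- \frac{1}{2}\right) \left(-48208\right) = 24104$)
$\sqrt{q + m{\left(P \right)}} = \sqrt{24104 - \frac{9}{- \frac{176}{7}}} = \sqrt{24104 - - \frac{63}{176}} = \sqrt{24104 + \frac{63}{176}} = \sqrt{\frac{4242367}{176}} = \frac{\sqrt{46666037}}{44}$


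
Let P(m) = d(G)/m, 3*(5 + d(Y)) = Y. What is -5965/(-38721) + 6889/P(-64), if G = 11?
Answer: 12803956477/38721 ≈ 3.3067e+5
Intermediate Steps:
d(Y) = -5 + Y/3
P(m) = -4/(3*m) (P(m) = (-5 + (1/3)*11)/m = (-5 + 11/3)/m = -4/(3*m))
-5965/(-38721) + 6889/P(-64) = -5965/(-38721) + 6889/((-4/3/(-64))) = -5965*(-1/38721) + 6889/((-4/3*(-1/64))) = 5965/38721 + 6889/(1/48) = 5965/38721 + 6889*48 = 5965/38721 + 330672 = 12803956477/38721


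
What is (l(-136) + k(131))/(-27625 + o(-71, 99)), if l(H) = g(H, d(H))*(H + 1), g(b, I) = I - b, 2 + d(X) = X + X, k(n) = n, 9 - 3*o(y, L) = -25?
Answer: -56283/82841 ≈ -0.67941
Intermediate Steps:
o(y, L) = 34/3 (o(y, L) = 3 - ⅓*(-25) = 3 + 25/3 = 34/3)
d(X) = -2 + 2*X (d(X) = -2 + (X + X) = -2 + 2*X)
l(H) = (1 + H)*(-2 + H) (l(H) = ((-2 + 2*H) - H)*(H + 1) = (-2 + H)*(1 + H) = (1 + H)*(-2 + H))
(l(-136) + k(131))/(-27625 + o(-71, 99)) = ((1 - 136)*(-2 - 136) + 131)/(-27625 + 34/3) = (-135*(-138) + 131)/(-82841/3) = (18630 + 131)*(-3/82841) = 18761*(-3/82841) = -56283/82841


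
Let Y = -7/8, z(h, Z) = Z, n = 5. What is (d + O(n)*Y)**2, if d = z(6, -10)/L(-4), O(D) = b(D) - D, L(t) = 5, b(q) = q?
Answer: 4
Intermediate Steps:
O(D) = 0 (O(D) = D - D = 0)
Y = -7/8 (Y = -7*1/8 = -7/8 ≈ -0.87500)
d = -2 (d = -10/5 = -10*1/5 = -2)
(d + O(n)*Y)**2 = (-2 + 0*(-7/8))**2 = (-2 + 0)**2 = (-2)**2 = 4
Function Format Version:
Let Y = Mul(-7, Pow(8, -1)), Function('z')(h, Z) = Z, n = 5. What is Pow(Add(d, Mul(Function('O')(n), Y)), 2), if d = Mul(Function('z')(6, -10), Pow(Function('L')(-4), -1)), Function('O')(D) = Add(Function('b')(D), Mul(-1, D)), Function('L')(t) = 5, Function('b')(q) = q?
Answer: 4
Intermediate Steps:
Function('O')(D) = 0 (Function('O')(D) = Add(D, Mul(-1, D)) = 0)
Y = Rational(-7, 8) (Y = Mul(-7, Rational(1, 8)) = Rational(-7, 8) ≈ -0.87500)
d = -2 (d = Mul(-10, Pow(5, -1)) = Mul(-10, Rational(1, 5)) = -2)
Pow(Add(d, Mul(Function('O')(n), Y)), 2) = Pow(Add(-2, Mul(0, Rational(-7, 8))), 2) = Pow(Add(-2, 0), 2) = Pow(-2, 2) = 4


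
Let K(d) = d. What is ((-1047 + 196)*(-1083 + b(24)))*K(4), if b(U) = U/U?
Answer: 3683128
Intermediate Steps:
b(U) = 1
((-1047 + 196)*(-1083 + b(24)))*K(4) = ((-1047 + 196)*(-1083 + 1))*4 = -851*(-1082)*4 = 920782*4 = 3683128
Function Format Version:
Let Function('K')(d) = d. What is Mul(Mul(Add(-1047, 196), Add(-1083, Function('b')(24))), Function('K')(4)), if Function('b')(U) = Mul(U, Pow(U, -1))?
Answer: 3683128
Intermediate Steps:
Function('b')(U) = 1
Mul(Mul(Add(-1047, 196), Add(-1083, Function('b')(24))), Function('K')(4)) = Mul(Mul(Add(-1047, 196), Add(-1083, 1)), 4) = Mul(Mul(-851, -1082), 4) = Mul(920782, 4) = 3683128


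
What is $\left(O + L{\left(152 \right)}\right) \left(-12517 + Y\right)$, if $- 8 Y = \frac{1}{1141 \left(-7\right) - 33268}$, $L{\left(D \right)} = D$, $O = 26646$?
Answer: $- \frac{55352751987921}{165020} \approx -3.3543 \cdot 10^{8}$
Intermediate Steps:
$Y = \frac{1}{330040}$ ($Y = - \frac{1}{8 \left(1141 \left(-7\right) - 33268\right)} = - \frac{1}{8 \left(-7987 - 33268\right)} = - \frac{1}{8 \left(-41255\right)} = \left(- \frac{1}{8}\right) \left(- \frac{1}{41255}\right) = \frac{1}{330040} \approx 3.0299 \cdot 10^{-6}$)
$\left(O + L{\left(152 \right)}\right) \left(-12517 + Y\right) = \left(26646 + 152\right) \left(-12517 + \frac{1}{330040}\right) = 26798 \left(- \frac{4131110679}{330040}\right) = - \frac{55352751987921}{165020}$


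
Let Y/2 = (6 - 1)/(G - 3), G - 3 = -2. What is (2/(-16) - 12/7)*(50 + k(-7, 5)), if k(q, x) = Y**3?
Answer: 7725/56 ≈ 137.95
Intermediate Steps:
G = 1 (G = 3 - 2 = 1)
Y = -5 (Y = 2*((6 - 1)/(1 - 3)) = 2*(5/(-2)) = 2*(5*(-1/2)) = 2*(-5/2) = -5)
k(q, x) = -125 (k(q, x) = (-5)**3 = -125)
(2/(-16) - 12/7)*(50 + k(-7, 5)) = (2/(-16) - 12/7)*(50 - 125) = (2*(-1/16) - 12*1/7)*(-75) = (-1/8 - 12/7)*(-75) = -103/56*(-75) = 7725/56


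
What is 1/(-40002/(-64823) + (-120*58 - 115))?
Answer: -64823/458582723 ≈ -0.00014135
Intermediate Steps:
1/(-40002/(-64823) + (-120*58 - 115)) = 1/(-40002*(-1/64823) + (-6960 - 115)) = 1/(40002/64823 - 7075) = 1/(-458582723/64823) = -64823/458582723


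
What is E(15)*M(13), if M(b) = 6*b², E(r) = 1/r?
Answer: 338/5 ≈ 67.600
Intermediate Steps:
E(15)*M(13) = (6*13²)/15 = (6*169)/15 = (1/15)*1014 = 338/5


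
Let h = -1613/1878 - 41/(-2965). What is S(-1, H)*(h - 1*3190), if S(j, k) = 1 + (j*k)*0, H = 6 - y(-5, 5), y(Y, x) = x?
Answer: -17767486847/5568270 ≈ -3190.8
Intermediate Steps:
h = -4705547/5568270 (h = -1613*1/1878 - 41*(-1/2965) = -1613/1878 + 41/2965 = -4705547/5568270 ≈ -0.84506)
H = 1 (H = 6 - 1*5 = 6 - 5 = 1)
S(j, k) = 1 (S(j, k) = 1 + 0 = 1)
S(-1, H)*(h - 1*3190) = 1*(-4705547/5568270 - 1*3190) = 1*(-4705547/5568270 - 3190) = 1*(-17767486847/5568270) = -17767486847/5568270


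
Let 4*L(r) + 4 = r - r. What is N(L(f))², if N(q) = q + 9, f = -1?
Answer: 64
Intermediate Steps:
L(r) = -1 (L(r) = -1 + (r - r)/4 = -1 + (¼)*0 = -1 + 0 = -1)
N(q) = 9 + q
N(L(f))² = (9 - 1)² = 8² = 64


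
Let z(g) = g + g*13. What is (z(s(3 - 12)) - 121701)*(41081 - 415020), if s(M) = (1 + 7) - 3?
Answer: 45482574509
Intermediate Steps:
s(M) = 5 (s(M) = 8 - 3 = 5)
z(g) = 14*g (z(g) = g + 13*g = 14*g)
(z(s(3 - 12)) - 121701)*(41081 - 415020) = (14*5 - 121701)*(41081 - 415020) = (70 - 121701)*(-373939) = -121631*(-373939) = 45482574509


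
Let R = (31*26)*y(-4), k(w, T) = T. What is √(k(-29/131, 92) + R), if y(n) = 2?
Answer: 2*√426 ≈ 41.280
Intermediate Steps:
R = 1612 (R = (31*26)*2 = 806*2 = 1612)
√(k(-29/131, 92) + R) = √(92 + 1612) = √1704 = 2*√426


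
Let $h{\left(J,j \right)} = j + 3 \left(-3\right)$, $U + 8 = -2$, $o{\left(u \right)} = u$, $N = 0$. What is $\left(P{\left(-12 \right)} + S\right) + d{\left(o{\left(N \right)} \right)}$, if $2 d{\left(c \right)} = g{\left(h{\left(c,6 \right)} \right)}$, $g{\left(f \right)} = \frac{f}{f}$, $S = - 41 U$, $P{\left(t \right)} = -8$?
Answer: $\frac{805}{2} \approx 402.5$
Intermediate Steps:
$U = -10$ ($U = -8 - 2 = -10$)
$h{\left(J,j \right)} = -9 + j$ ($h{\left(J,j \right)} = j - 9 = -9 + j$)
$S = 410$ ($S = \left(-41\right) \left(-10\right) = 410$)
$g{\left(f \right)} = 1$
$d{\left(c \right)} = \frac{1}{2}$ ($d{\left(c \right)} = \frac{1}{2} \cdot 1 = \frac{1}{2}$)
$\left(P{\left(-12 \right)} + S\right) + d{\left(o{\left(N \right)} \right)} = \left(-8 + 410\right) + \frac{1}{2} = 402 + \frac{1}{2} = \frac{805}{2}$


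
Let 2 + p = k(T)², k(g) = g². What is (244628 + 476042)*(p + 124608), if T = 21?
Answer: 229956428290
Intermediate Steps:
p = 194479 (p = -2 + (21²)² = -2 + 441² = -2 + 194481 = 194479)
(244628 + 476042)*(p + 124608) = (244628 + 476042)*(194479 + 124608) = 720670*319087 = 229956428290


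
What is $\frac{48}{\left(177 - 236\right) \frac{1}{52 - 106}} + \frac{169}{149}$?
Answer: $\frac{396179}{8791} \approx 45.066$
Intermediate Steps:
$\frac{48}{\left(177 - 236\right) \frac{1}{52 - 106}} + \frac{169}{149} = \frac{48}{\left(-59\right) \frac{1}{-54}} + 169 \cdot \frac{1}{149} = \frac{48}{\left(-59\right) \left(- \frac{1}{54}\right)} + \frac{169}{149} = \frac{48}{\frac{59}{54}} + \frac{169}{149} = 48 \cdot \frac{54}{59} + \frac{169}{149} = \frac{2592}{59} + \frac{169}{149} = \frac{396179}{8791}$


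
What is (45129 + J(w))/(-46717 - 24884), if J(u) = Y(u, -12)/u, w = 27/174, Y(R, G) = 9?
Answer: -45187/71601 ≈ -0.63109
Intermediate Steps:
w = 9/58 (w = 27*(1/174) = 9/58 ≈ 0.15517)
J(u) = 9/u
(45129 + J(w))/(-46717 - 24884) = (45129 + 9/(9/58))/(-46717 - 24884) = (45129 + 9*(58/9))/(-71601) = (45129 + 58)*(-1/71601) = 45187*(-1/71601) = -45187/71601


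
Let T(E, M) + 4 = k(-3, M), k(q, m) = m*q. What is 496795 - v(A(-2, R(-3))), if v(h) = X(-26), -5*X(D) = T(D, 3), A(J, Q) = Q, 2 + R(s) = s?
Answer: 2483962/5 ≈ 4.9679e+5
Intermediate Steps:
T(E, M) = -4 - 3*M (T(E, M) = -4 + M*(-3) = -4 - 3*M)
R(s) = -2 + s
X(D) = 13/5 (X(D) = -(-4 - 3*3)/5 = -(-4 - 9)/5 = -⅕*(-13) = 13/5)
v(h) = 13/5
496795 - v(A(-2, R(-3))) = 496795 - 1*13/5 = 496795 - 13/5 = 2483962/5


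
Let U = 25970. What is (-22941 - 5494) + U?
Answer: -2465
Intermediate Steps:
(-22941 - 5494) + U = (-22941 - 5494) + 25970 = -28435 + 25970 = -2465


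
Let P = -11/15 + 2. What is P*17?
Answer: 323/15 ≈ 21.533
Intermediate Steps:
P = 19/15 (P = (1/15)*(-11) + 2 = -11/15 + 2 = 19/15 ≈ 1.2667)
P*17 = (19/15)*17 = 323/15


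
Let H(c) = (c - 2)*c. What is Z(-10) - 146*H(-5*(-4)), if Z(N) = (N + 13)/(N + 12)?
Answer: -105117/2 ≈ -52559.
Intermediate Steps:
H(c) = c*(-2 + c) (H(c) = (-2 + c)*c = c*(-2 + c))
Z(N) = (13 + N)/(12 + N)
Z(-10) - 146*H(-5*(-4)) = (13 - 10)/(12 - 10) - 146*(-5*(-4))*(-2 - 5*(-4)) = 3/2 - 2920*(-2 + 20) = (1/2)*3 - 2920*18 = 3/2 - 146*360 = 3/2 - 52560 = -105117/2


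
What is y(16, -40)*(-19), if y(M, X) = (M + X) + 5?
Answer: 361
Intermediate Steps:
y(M, X) = 5 + M + X
y(16, -40)*(-19) = (5 + 16 - 40)*(-19) = -19*(-19) = 361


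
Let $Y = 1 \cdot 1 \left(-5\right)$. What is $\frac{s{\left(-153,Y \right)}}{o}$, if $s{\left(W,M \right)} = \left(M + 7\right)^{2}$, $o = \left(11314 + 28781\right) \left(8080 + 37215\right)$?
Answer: $\frac{4}{1816103025} \approx 2.2025 \cdot 10^{-9}$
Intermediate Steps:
$o = 1816103025$ ($o = 40095 \cdot 45295 = 1816103025$)
$Y = -5$ ($Y = 1 \left(-5\right) = -5$)
$s{\left(W,M \right)} = \left(7 + M\right)^{2}$
$\frac{s{\left(-153,Y \right)}}{o} = \frac{\left(7 - 5\right)^{2}}{1816103025} = 2^{2} \cdot \frac{1}{1816103025} = 4 \cdot \frac{1}{1816103025} = \frac{4}{1816103025}$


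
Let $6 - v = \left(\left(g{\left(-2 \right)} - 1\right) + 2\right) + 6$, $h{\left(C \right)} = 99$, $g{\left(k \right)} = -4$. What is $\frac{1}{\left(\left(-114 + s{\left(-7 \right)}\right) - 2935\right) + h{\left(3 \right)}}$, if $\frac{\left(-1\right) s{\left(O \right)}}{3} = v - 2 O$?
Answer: $- \frac{1}{3001} \approx -0.00033322$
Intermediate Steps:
$v = 3$ ($v = 6 - \left(\left(\left(-4 - 1\right) + 2\right) + 6\right) = 6 - \left(\left(-5 + 2\right) + 6\right) = 6 - \left(-3 + 6\right) = 6 - 3 = 3$)
$s{\left(O \right)} = -9 + 6 O$ ($s{\left(O \right)} = - 3 \left(3 - 2 O\right) = -9 + 6 O$)
$\frac{1}{\left(\left(-114 + s{\left(-7 \right)}\right) - 2935\right) + h{\left(3 \right)}} = \frac{1}{\left(\left(-114 + \left(-9 + 6 \left(-7\right)\right)\right) - 2935\right) + 99} = \frac{1}{\left(\left(-114 - 51\right) - 2935\right) + 99} = \frac{1}{\left(-165 - 2935\right) + 99} = \frac{1}{-3100 + 99} = \frac{1}{-3001} = - \frac{1}{3001}$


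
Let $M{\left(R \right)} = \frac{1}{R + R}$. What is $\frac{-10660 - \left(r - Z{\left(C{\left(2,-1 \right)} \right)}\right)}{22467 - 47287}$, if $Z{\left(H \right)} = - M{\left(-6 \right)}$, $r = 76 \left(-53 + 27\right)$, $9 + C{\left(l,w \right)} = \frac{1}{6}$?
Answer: $\frac{104207}{297840} \approx 0.34988$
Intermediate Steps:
$C{\left(l,w \right)} = - \frac{53}{6}$ ($C{\left(l,w \right)} = -9 + \frac{1}{6} = - \frac{53}{6}$)
$M{\left(R \right)} = \frac{1}{2 R}$
$r = -1976$ ($r = 76 \left(-26\right) = -1976$)
$Z{\left(H \right)} = \frac{1}{12}$ ($Z{\left(H \right)} = - \frac{1}{2 \left(-6\right)} = - \frac{-1}{2 \cdot 6} = \left(-1\right) \left(- \frac{1}{12}\right) = \frac{1}{12}$)
$\frac{-10660 - \left(r - Z{\left(C{\left(2,-1 \right)} \right)}\right)}{22467 - 47287} = \frac{-10660 + \left(\frac{1}{12} - -1976\right)}{22467 - 47287} = \frac{-10660 + \left(\frac{1}{12} + 1976\right)}{-24820} = \left(-10660 + \frac{23713}{12}\right) \left(- \frac{1}{24820}\right) = \left(- \frac{104207}{12}\right) \left(- \frac{1}{24820}\right) = \frac{104207}{297840}$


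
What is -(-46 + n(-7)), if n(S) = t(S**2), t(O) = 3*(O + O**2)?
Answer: -7304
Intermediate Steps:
t(O) = 3*O + 3*O**2
n(S) = 3*S**2*(1 + S**2)
-(-46 + n(-7)) = -(-46 + 3*(-7)**2*(1 + (-7)**2)) = -(-46 + 3*49*(1 + 49)) = -(-46 + 3*49*50) = -(-46 + 7350) = -1*7304 = -7304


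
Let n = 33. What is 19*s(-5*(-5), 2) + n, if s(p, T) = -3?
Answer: -24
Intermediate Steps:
19*s(-5*(-5), 2) + n = 19*(-3) + 33 = -57 + 33 = -24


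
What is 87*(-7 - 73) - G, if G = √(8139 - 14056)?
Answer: -6960 - I*√5917 ≈ -6960.0 - 76.922*I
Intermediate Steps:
G = I*√5917 (G = √(-5917) = I*√5917 ≈ 76.922*I)
87*(-7 - 73) - G = 87*(-7 - 73) - I*√5917 = 87*(-80) - I*√5917 = -6960 - I*√5917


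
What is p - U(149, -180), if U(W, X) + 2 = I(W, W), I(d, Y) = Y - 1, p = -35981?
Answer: -36127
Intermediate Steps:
I(d, Y) = -1 + Y
U(W, X) = -3 + W (U(W, X) = -2 + (-1 + W) = -3 + W)
p - U(149, -180) = -35981 - (-3 + 149) = -35981 - 1*146 = -35981 - 146 = -36127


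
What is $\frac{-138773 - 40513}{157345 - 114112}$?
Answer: $- \frac{59762}{14411} \approx -4.147$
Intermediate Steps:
$\frac{-138773 - 40513}{157345 - 114112} = - \frac{179286}{43233} = \left(-179286\right) \frac{1}{43233} = - \frac{59762}{14411}$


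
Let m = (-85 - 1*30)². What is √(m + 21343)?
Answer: 2*√8642 ≈ 185.92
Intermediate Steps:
m = 13225 (m = (-85 - 30)² = (-115)² = 13225)
√(m + 21343) = √(13225 + 21343) = √34568 = 2*√8642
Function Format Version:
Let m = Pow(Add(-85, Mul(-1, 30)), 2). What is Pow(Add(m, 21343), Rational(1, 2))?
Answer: Mul(2, Pow(8642, Rational(1, 2))) ≈ 185.92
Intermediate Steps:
m = 13225 (m = Pow(Add(-85, -30), 2) = Pow(-115, 2) = 13225)
Pow(Add(m, 21343), Rational(1, 2)) = Pow(Add(13225, 21343), Rational(1, 2)) = Pow(34568, Rational(1, 2)) = Mul(2, Pow(8642, Rational(1, 2)))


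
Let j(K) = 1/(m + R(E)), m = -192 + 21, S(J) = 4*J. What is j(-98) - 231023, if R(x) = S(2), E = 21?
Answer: -37656750/163 ≈ -2.3102e+5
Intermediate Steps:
R(x) = 8 (R(x) = 4*2 = 8)
m = -171
j(K) = -1/163 (j(K) = 1/(-171 + 8) = 1/(-163) = -1/163)
j(-98) - 231023 = -1/163 - 231023 = -37656750/163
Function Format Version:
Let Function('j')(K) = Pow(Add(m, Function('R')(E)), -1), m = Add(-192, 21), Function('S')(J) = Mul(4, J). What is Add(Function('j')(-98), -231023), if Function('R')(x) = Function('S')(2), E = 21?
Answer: Rational(-37656750, 163) ≈ -2.3102e+5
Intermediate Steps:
Function('R')(x) = 8 (Function('R')(x) = Mul(4, 2) = 8)
m = -171
Function('j')(K) = Rational(-1, 163) (Function('j')(K) = Pow(Add(-171, 8), -1) = Pow(-163, -1) = Rational(-1, 163))
Add(Function('j')(-98), -231023) = Add(Rational(-1, 163), -231023) = Rational(-37656750, 163)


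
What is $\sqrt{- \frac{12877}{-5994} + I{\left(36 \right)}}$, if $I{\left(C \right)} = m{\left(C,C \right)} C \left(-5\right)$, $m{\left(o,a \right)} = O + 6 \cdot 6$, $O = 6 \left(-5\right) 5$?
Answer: $\frac{\sqrt{9102722018}}{666} \approx 143.26$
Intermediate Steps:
$O = -150$ ($O = \left(-30\right) 5 = -150$)
$m{\left(o,a \right)} = -114$ ($m{\left(o,a \right)} = -150 + 6 \cdot 6 = -150 + 36 = -114$)
$I{\left(C \right)} = 570 C$ ($I{\left(C \right)} = - 114 C \left(-5\right) = 570 C$)
$\sqrt{- \frac{12877}{-5994} + I{\left(36 \right)}} = \sqrt{- \frac{12877}{-5994} + 570 \cdot 36} = \sqrt{\left(-12877\right) \left(- \frac{1}{5994}\right) + 20520} = \sqrt{\frac{12877}{5994} + 20520} = \sqrt{\frac{123009757}{5994}} = \frac{\sqrt{9102722018}}{666}$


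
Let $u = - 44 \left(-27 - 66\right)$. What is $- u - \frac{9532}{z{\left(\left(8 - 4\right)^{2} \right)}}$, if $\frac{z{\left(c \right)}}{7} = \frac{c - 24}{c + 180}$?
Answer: $29270$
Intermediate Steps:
$z{\left(c \right)} = \frac{7 \left(-24 + c\right)}{180 + c}$ ($z{\left(c \right)} = 7 \frac{c - 24}{c + 180} = 7 \frac{-24 + c}{180 + c} = \frac{7 \left(-24 + c\right)}{180 + c}$)
$u = 4092$ ($u = \left(-44\right) \left(-93\right) = 4092$)
$- u - \frac{9532}{z{\left(\left(8 - 4\right)^{2} \right)}} = \left(-1\right) 4092 - \frac{9532}{7 \frac{1}{180 + \left(8 - 4\right)^{2}} \left(-24 + \left(8 - 4\right)^{2}\right)} = -4092 - \frac{9532}{7 \frac{1}{180 + 4^{2}} \left(-24 + 4^{2}\right)} = -4092 - \frac{9532}{7 \frac{1}{180 + 16} \left(-24 + 16\right)} = -4092 - \frac{9532}{7 \cdot \frac{1}{196} \left(-8\right)} = -4092 - \frac{9532}{- \frac{2}{7}} = -4092 - 9532 \left(- \frac{7}{2}\right) = -4092 - -33362 = -4092 + 33362 = 29270$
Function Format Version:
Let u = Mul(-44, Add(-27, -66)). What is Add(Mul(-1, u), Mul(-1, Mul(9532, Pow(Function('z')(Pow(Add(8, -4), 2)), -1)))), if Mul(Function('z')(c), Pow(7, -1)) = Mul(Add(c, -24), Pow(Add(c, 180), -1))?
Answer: 29270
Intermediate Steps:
Function('z')(c) = Mul(7, Pow(Add(180, c), -1), Add(-24, c)) (Function('z')(c) = Mul(7, Mul(Add(c, -24), Pow(Add(c, 180), -1))) = Mul(7, Mul(Add(-24, c), Pow(Add(180, c), -1))) = Mul(7, Mul(Pow(Add(180, c), -1), Add(-24, c))) = Mul(7, Pow(Add(180, c), -1), Add(-24, c)))
u = 4092 (u = Mul(-44, -93) = 4092)
Add(Mul(-1, u), Mul(-1, Mul(9532, Pow(Function('z')(Pow(Add(8, -4), 2)), -1)))) = Add(Mul(-1, 4092), Mul(-1, Mul(9532, Pow(Mul(7, Pow(Add(180, Pow(Add(8, -4), 2)), -1), Add(-24, Pow(Add(8, -4), 2))), -1)))) = Add(-4092, Mul(-1, Mul(9532, Pow(Mul(7, Pow(Add(180, Pow(4, 2)), -1), Add(-24, Pow(4, 2))), -1)))) = Add(-4092, Mul(-1, Mul(9532, Pow(Mul(7, Pow(Add(180, 16), -1), Add(-24, 16)), -1)))) = Add(-4092, Mul(-1, Mul(9532, Pow(Mul(7, Pow(196, -1), -8), -1)))) = Add(-4092, Mul(-1, Mul(9532, Pow(Mul(7, Rational(1, 196), -8), -1)))) = Add(-4092, Mul(-1, Mul(9532, Pow(Rational(-2, 7), -1)))) = Add(-4092, Mul(-1, Mul(9532, Rational(-7, 2)))) = Add(-4092, Mul(-1, -33362)) = Add(-4092, 33362) = 29270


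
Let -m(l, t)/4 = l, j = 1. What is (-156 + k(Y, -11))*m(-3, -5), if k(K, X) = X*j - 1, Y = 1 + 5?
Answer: -2016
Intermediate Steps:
Y = 6
m(l, t) = -4*l
k(K, X) = -1 + X (k(K, X) = X*1 - 1 = X - 1 = -1 + X)
(-156 + k(Y, -11))*m(-3, -5) = (-156 + (-1 - 11))*(-4*(-3)) = (-156 - 12)*12 = -168*12 = -2016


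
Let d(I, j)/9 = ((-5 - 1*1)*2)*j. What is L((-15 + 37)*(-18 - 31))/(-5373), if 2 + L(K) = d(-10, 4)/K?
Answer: 862/2896047 ≈ 0.00029765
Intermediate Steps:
d(I, j) = -108*j (d(I, j) = 9*(((-5 - 1*1)*2)*j) = 9*(((-5 - 1)*2)*j) = 9*((-6*2)*j) = 9*(-12*j) = -108*j)
L(K) = -2 - 432/K (L(K) = -2 + (-108*4)/K = -2 - 432/K)
L((-15 + 37)*(-18 - 31))/(-5373) = (-2 - 432*1/((-18 - 31)*(-15 + 37)))/(-5373) = (-2 - 432/(22*(-49)))*(-1/5373) = (-2 - 432/(-1078))*(-1/5373) = (-2 - 432*(-1/1078))*(-1/5373) = (-2 + 216/539)*(-1/5373) = -862/539*(-1/5373) = 862/2896047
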